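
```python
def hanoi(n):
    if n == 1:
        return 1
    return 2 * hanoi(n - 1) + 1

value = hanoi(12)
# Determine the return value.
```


hanoi(12)
= 2 * hanoi(11) + 1
= 2 * (2 * hanoi(10) + 1) + 1
= 2 * (2 * (2 * hanoi(9) + 1) + 1) + 1
= 2 * (2 * (2 * (2 * hanoi(8) + 1) + 1) + 1) + 1
= 2 * (2 * (2 * (2 * (2 * hanoi(7) + 1) + 1) + 1) + 1) + 1
= 2 * (2 * (2 * (2 * (2 * (2 * hanoi(6) + 1) + 1) + 1) + 1) + 1) + 1
= 2 * (2 * (2 * (2 * (2 * (2 * (2 * hanoi(5) + 1) + 1) + 1) + 1) + 1) + 1) + 1
= 2 * (2 * (2 * (2 * (2 * (2 * (2 * (2 * hanoi(4) + 1) + 1) + 1) + 1) + 1) + 1) + 1) + 1
= 2 * (2 * (2 * (2 * (2 * (2 * (2 * (2 * (2 * hanoi(3) + 1) + 1) + 1) + 1) + 1) + 1) + 1) + 1) + 1
= 2 * (2 * (2 * (2 * (2 * (2 * (2 * (2 * (2 * (2 * hanoi(2) + 1) + 1) + 1) + 1) + 1) + 1) + 1) + 1) + 1) + 1
= 2 * (2 * (2 * (2 * (2 * (2 * (2 * (2 * (2 * (2 * (2 * hanoi(1) + 1) + 1) + 1) + 1) + 1) + 1) + 1) + 1) + 1) + 1) + 1
Now compute bottom-up:
hanoi(1) = 1
hanoi(2) = 2 * 1 + 1 = 3
hanoi(3) = 2 * 3 + 1 = 7
hanoi(4) = 2 * 7 + 1 = 15
hanoi(5) = 2 * 15 + 1 = 31
hanoi(6) = 2 * 31 + 1 = 63
hanoi(7) = 2 * 63 + 1 = 127
hanoi(8) = 2 * 127 + 1 = 255
hanoi(9) = 2 * 255 + 1 = 511
hanoi(10) = 2 * 511 + 1 = 1023
hanoi(11) = 2 * 1023 + 1 = 2047
hanoi(12) = 2 * 2047 + 1 = 4095
= 4095


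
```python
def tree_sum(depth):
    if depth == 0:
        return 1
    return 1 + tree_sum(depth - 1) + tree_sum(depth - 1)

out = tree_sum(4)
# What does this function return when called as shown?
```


tree_sum(4)
= 1 + tree_sum(3) + tree_sum(3)
= 1 + 2 * tree_sum(3)
tree_sum(k) = 2^(k+1) - 1
tree_sum(0) = 1
tree_sum(1) = 3
tree_sum(2) = 7
tree_sum(3) = 15
tree_sum(4) = 31
tree_sum(4) = 2^5 - 1 = 31


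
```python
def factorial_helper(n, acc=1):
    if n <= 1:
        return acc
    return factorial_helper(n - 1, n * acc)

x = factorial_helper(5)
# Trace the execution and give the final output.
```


factorial_helper(5, 1)
= factorial_helper(4, 5 * 1) = factorial_helper(4, 5)
= factorial_helper(3, 4 * 5) = factorial_helper(3, 20)
= factorial_helper(2, 3 * 20) = factorial_helper(2, 60)
= factorial_helper(1, 2 * 60) = factorial_helper(1, 120)
n <= 1, return acc = 120


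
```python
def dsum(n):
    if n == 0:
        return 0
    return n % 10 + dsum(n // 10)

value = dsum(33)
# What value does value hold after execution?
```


dsum(33)
= 3 + dsum(3)
= 3 + 3 + dsum(0)
= 3 + 3 + 0
= 6


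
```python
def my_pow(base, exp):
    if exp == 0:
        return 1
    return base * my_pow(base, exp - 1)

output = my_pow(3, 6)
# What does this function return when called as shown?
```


my_pow(3, 6)
= 3 * my_pow(3, 5)
= 3 * 3 * my_pow(3, 4)
= 3 * 3 * 3 * my_pow(3, 3)
= 3 * 3 * 3 * 3 * my_pow(3, 2)
= 3 * 3 * 3 * 3 * 3 * my_pow(3, 1)
= 3 * 3 * 3 * 3 * 3 * 3 * my_pow(3, 0)
= 3 * 3 * 3 * 3 * 3 * 3 * 1
= 729


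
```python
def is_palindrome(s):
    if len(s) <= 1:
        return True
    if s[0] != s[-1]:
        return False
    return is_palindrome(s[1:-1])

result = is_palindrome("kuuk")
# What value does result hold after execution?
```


is_palindrome("kuuk")
"kuuk": s[0]='k' == s[-1]='k' -> is_palindrome("uu")
"uu": s[0]='u' == s[-1]='u' -> is_palindrome("")
"": len <= 1 -> True
= True


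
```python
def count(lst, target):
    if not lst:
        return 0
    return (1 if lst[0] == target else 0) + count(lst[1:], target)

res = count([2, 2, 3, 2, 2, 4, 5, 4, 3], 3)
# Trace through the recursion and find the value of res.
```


count([2, 2, 3, 2, 2, 4, 5, 4, 3], 3)
lst[0]=2 != 3: 0 + count([2, 3, 2, 2, 4, 5, 4, 3], 3)
lst[0]=2 != 3: 0 + count([3, 2, 2, 4, 5, 4, 3], 3)
lst[0]=3 == 3: 1 + count([2, 2, 4, 5, 4, 3], 3)
lst[0]=2 != 3: 0 + count([2, 4, 5, 4, 3], 3)
lst[0]=2 != 3: 0 + count([4, 5, 4, 3], 3)
lst[0]=4 != 3: 0 + count([5, 4, 3], 3)
lst[0]=5 != 3: 0 + count([4, 3], 3)
lst[0]=4 != 3: 0 + count([3], 3)
lst[0]=3 == 3: 1 + count([], 3)
= 2


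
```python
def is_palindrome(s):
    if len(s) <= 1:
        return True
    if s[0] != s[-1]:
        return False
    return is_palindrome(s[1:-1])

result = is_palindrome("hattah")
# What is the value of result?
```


is_palindrome("hattah")
"hattah": s[0]='h' == s[-1]='h' -> is_palindrome("atta")
"atta": s[0]='a' == s[-1]='a' -> is_palindrome("tt")
"tt": s[0]='t' == s[-1]='t' -> is_palindrome("")
"": len <= 1 -> True
= True


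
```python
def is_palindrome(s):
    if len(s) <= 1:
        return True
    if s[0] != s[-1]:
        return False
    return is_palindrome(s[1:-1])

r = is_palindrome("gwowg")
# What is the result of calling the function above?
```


is_palindrome("gwowg")
"gwowg": s[0]='g' == s[-1]='g' -> is_palindrome("wow")
"wow": s[0]='w' == s[-1]='w' -> is_palindrome("o")
"o": len <= 1 -> True
= True


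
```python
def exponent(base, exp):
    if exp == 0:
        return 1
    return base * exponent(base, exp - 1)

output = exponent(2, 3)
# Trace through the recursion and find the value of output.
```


exponent(2, 3)
= 2 * exponent(2, 2)
= 2 * 2 * exponent(2, 1)
= 2 * 2 * 2 * exponent(2, 0)
= 2 * 2 * 2 * 1
= 8


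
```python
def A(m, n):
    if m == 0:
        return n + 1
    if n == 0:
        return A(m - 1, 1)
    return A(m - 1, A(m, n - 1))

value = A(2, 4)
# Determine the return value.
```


A(2, 4)
= A(1, A(2, 3))
First compute A(2, 3) = 9
= A(1, 9)
= 11


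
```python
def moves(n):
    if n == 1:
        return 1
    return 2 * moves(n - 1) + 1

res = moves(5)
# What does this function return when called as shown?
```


moves(5)
= 2 * moves(4) + 1
= 2 * (2 * moves(3) + 1) + 1
= 2 * (2 * (2 * moves(2) + 1) + 1) + 1
= 2 * (2 * (2 * (2 * moves(1) + 1) + 1) + 1) + 1
Now compute bottom-up:
moves(1) = 1
moves(2) = 2 * 1 + 1 = 3
moves(3) = 2 * 3 + 1 = 7
moves(4) = 2 * 7 + 1 = 15
moves(5) = 2 * 15 + 1 = 31
= 31


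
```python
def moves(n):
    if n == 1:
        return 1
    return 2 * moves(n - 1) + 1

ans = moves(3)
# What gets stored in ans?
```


moves(3)
= 2 * moves(2) + 1
= 2 * (2 * moves(1) + 1) + 1
Now compute bottom-up:
moves(1) = 1
moves(2) = 2 * 1 + 1 = 3
moves(3) = 2 * 3 + 1 = 7
= 7


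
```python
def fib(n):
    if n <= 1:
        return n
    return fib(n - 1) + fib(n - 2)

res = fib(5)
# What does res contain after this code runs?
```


fib(5)
= fib(4) + fib(3)
= (fib(3) + fib(2)) + fib(3)
Computing bottom-up: fib(0)=0, fib(1)=1, fib(2)=1, fib(3)=2, fib(4)=3, fib(5)=5
= 5


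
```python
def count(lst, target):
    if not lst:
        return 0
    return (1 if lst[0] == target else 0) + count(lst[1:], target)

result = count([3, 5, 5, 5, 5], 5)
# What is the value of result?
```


count([3, 5, 5, 5, 5], 5)
lst[0]=3 != 5: 0 + count([5, 5, 5, 5], 5)
lst[0]=5 == 5: 1 + count([5, 5, 5], 5)
lst[0]=5 == 5: 1 + count([5, 5], 5)
lst[0]=5 == 5: 1 + count([5], 5)
lst[0]=5 == 5: 1 + count([], 5)
= 4


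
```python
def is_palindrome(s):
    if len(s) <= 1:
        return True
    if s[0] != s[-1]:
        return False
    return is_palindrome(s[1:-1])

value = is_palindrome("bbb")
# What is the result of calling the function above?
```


is_palindrome("bbb")
"bbb": s[0]='b' == s[-1]='b' -> is_palindrome("b")
"b": len <= 1 -> True
= True


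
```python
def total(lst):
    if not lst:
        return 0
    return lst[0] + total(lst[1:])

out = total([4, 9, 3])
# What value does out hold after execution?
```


total([4, 9, 3])
= 4 + total([9, 3])
= 4 + 9 + total([3])
= 4 + 9 + 3 + total([])
= 4 + 9 + 3 + 0
= 16


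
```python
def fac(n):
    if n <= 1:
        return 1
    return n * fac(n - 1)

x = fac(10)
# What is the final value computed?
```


fac(10)
= 10 * fac(9)
= 10 * 9 * fac(8)
= 10 * 9 * 8 * fac(7)
= 10 * 9 * 8 * 7 * fac(6)
= 10 * 9 * 8 * 7 * 6 * fac(5)
= 10 * 9 * 8 * 7 * 6 * 5 * fac(4)
= 10 * 9 * 8 * 7 * 6 * 5 * 4 * fac(3)
= 10 * 9 * 8 * 7 * 6 * 5 * 4 * 3 * fac(2)
= 10 * 9 * 8 * 7 * 6 * 5 * 4 * 3 * 2 * fac(1)
= 10 * 9 * 8 * 7 * 6 * 5 * 4 * 3 * 2 * 1
= 3628800


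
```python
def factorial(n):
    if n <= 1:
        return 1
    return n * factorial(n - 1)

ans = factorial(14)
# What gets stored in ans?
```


factorial(14)
= 14 * factorial(13)
= 14 * 13 * factorial(12)
= 14 * 13 * 12 * factorial(11)
= 14 * 13 * 12 * 11 * factorial(10)
= 14 * 13 * 12 * 11 * 10 * factorial(9)
= 14 * 13 * 12 * 11 * 10 * 9 * factorial(8)
= 14 * 13 * 12 * 11 * 10 * 9 * 8 * factorial(7)
= 14 * 13 * 12 * 11 * 10 * 9 * 8 * 7 * factorial(6)
= 14 * 13 * 12 * 11 * 10 * 9 * 8 * 7 * 6 * factorial(5)
= 14 * 13 * 12 * 11 * 10 * 9 * 8 * 7 * 6 * 5 * factorial(4)
= 14 * 13 * 12 * 11 * 10 * 9 * 8 * 7 * 6 * 5 * 4 * factorial(3)
= 14 * 13 * 12 * 11 * 10 * 9 * 8 * 7 * 6 * 5 * 4 * 3 * factorial(2)
= 14 * 13 * 12 * 11 * 10 * 9 * 8 * 7 * 6 * 5 * 4 * 3 * 2 * factorial(1)
= 14 * 13 * 12 * 11 * 10 * 9 * 8 * 7 * 6 * 5 * 4 * 3 * 2 * 1
= 87178291200


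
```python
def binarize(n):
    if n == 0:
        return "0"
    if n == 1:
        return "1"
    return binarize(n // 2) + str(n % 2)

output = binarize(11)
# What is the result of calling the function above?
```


binarize(11)
= binarize(5) + "1"
= binarize(2) + "1" + "1"
= binarize(1) + "0" + "1" + "1"
= "1" + "0" + "1" + "1"
= "1011"


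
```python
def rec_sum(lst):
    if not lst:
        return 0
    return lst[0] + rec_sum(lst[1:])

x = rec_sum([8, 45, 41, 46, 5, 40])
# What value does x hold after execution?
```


rec_sum([8, 45, 41, 46, 5, 40])
= 8 + rec_sum([45, 41, 46, 5, 40])
= 8 + 45 + rec_sum([41, 46, 5, 40])
= 8 + 45 + 41 + rec_sum([46, 5, 40])
= 8 + 45 + 41 + 46 + rec_sum([5, 40])
= 8 + 45 + 41 + 46 + 5 + rec_sum([40])
= 8 + 45 + 41 + 46 + 5 + 40 + rec_sum([])
= 8 + 45 + 41 + 46 + 5 + 40 + 0
= 185


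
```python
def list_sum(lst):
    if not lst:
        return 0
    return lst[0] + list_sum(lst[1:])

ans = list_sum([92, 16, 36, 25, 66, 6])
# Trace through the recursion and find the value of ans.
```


list_sum([92, 16, 36, 25, 66, 6])
= 92 + list_sum([16, 36, 25, 66, 6])
= 92 + 16 + list_sum([36, 25, 66, 6])
= 92 + 16 + 36 + list_sum([25, 66, 6])
= 92 + 16 + 36 + 25 + list_sum([66, 6])
= 92 + 16 + 36 + 25 + 66 + list_sum([6])
= 92 + 16 + 36 + 25 + 66 + 6 + list_sum([])
= 92 + 16 + 36 + 25 + 66 + 6 + 0
= 241


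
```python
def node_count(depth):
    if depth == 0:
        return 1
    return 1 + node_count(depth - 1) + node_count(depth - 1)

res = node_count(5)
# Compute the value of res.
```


node_count(5)
= 1 + node_count(4) + node_count(4)
= 1 + 2 * node_count(4)
node_count(k) = 2^(k+1) - 1
node_count(0) = 1
node_count(1) = 3
node_count(2) = 7
node_count(3) = 15
node_count(4) = 31
node_count(5) = 2^6 - 1 = 63


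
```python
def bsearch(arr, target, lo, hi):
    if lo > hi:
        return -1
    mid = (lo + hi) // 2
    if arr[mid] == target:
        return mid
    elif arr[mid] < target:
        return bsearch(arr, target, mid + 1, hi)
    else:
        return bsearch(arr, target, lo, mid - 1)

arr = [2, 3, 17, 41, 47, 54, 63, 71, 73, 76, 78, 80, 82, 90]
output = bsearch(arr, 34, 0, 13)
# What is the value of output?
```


bsearch(arr, 34, 0, 13)
lo=0, hi=13, mid=6, arr[mid]=63
63 > 34, search left half
lo=0, hi=5, mid=2, arr[mid]=17
17 < 34, search right half
lo=3, hi=5, mid=4, arr[mid]=47
47 > 34, search left half
lo=3, hi=3, mid=3, arr[mid]=41
41 > 34, search left half
lo > hi, target not found, return -1
= -1


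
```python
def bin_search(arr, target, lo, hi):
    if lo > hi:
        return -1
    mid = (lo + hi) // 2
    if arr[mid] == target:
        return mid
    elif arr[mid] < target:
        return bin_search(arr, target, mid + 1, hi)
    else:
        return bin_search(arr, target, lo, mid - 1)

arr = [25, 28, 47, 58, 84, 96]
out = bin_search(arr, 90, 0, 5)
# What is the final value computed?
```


bin_search(arr, 90, 0, 5)
lo=0, hi=5, mid=2, arr[mid]=47
47 < 90, search right half
lo=3, hi=5, mid=4, arr[mid]=84
84 < 90, search right half
lo=5, hi=5, mid=5, arr[mid]=96
96 > 90, search left half
lo > hi, target not found, return -1
= -1


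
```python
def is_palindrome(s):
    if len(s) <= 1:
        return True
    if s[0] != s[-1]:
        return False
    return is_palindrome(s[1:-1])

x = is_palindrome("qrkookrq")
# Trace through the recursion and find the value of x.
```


is_palindrome("qrkookrq")
"qrkookrq": s[0]='q' == s[-1]='q' -> is_palindrome("rkookr")
"rkookr": s[0]='r' == s[-1]='r' -> is_palindrome("kook")
"kook": s[0]='k' == s[-1]='k' -> is_palindrome("oo")
"oo": s[0]='o' == s[-1]='o' -> is_palindrome("")
"": len <= 1 -> True
= True


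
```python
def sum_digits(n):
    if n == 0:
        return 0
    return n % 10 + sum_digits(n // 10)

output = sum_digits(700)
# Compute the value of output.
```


sum_digits(700)
= 0 + sum_digits(70)
= 0 + 0 + sum_digits(7)
= 0 + 0 + 7 + sum_digits(0)
= 0 + 0 + 7 + 0
= 7


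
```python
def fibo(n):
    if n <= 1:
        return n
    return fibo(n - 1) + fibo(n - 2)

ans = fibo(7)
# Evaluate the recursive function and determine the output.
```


fibo(7)
= fibo(6) + fibo(5)
= (fibo(5) + fibo(4)) + fibo(5)
Computing bottom-up: fibo(0)=0, fibo(1)=1, fibo(2)=1, fibo(3)=2, fibo(4)=3, fibo(5)=5, fibo(6)=8, fibo(7)=13
= 13


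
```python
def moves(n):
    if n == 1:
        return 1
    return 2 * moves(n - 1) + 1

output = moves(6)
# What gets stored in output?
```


moves(6)
= 2 * moves(5) + 1
= 2 * (2 * moves(4) + 1) + 1
= 2 * (2 * (2 * moves(3) + 1) + 1) + 1
= 2 * (2 * (2 * (2 * moves(2) + 1) + 1) + 1) + 1
= 2 * (2 * (2 * (2 * (2 * moves(1) + 1) + 1) + 1) + 1) + 1
Now compute bottom-up:
moves(1) = 1
moves(2) = 2 * 1 + 1 = 3
moves(3) = 2 * 3 + 1 = 7
moves(4) = 2 * 7 + 1 = 15
moves(5) = 2 * 15 + 1 = 31
moves(6) = 2 * 31 + 1 = 63
= 63


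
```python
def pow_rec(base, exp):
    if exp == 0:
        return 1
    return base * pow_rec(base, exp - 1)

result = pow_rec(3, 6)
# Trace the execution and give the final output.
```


pow_rec(3, 6)
= 3 * pow_rec(3, 5)
= 3 * 3 * pow_rec(3, 4)
= 3 * 3 * 3 * pow_rec(3, 3)
= 3 * 3 * 3 * 3 * pow_rec(3, 2)
= 3 * 3 * 3 * 3 * 3 * pow_rec(3, 1)
= 3 * 3 * 3 * 3 * 3 * 3 * pow_rec(3, 0)
= 3 * 3 * 3 * 3 * 3 * 3 * 1
= 729


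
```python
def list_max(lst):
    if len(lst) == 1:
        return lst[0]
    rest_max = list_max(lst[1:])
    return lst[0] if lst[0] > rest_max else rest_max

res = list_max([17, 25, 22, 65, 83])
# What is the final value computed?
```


list_max([17, 25, 22, 65, 83])
= compare 17 with list_max([25, 22, 65, 83])
= compare 25 with list_max([22, 65, 83])
= compare 22 with list_max([65, 83])
= compare 65 with list_max([83])
Base: list_max([83]) = 83
compare 65 with 83: max = 83
compare 22 with 83: max = 83
compare 25 with 83: max = 83
compare 17 with 83: max = 83
= 83


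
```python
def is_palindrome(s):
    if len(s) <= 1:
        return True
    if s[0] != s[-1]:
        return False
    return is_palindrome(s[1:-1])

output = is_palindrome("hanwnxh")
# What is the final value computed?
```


is_palindrome("hanwnxh")
"hanwnxh": s[0]='h' == s[-1]='h' -> is_palindrome("anwnx")
"anwnx": s[0]='a' != s[-1]='x' -> False
= False


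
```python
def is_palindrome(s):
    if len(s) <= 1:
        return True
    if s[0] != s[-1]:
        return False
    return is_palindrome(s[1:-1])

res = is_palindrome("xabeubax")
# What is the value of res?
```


is_palindrome("xabeubax")
"xabeubax": s[0]='x' == s[-1]='x' -> is_palindrome("abeuba")
"abeuba": s[0]='a' == s[-1]='a' -> is_palindrome("beub")
"beub": s[0]='b' == s[-1]='b' -> is_palindrome("eu")
"eu": s[0]='e' != s[-1]='u' -> False
= False


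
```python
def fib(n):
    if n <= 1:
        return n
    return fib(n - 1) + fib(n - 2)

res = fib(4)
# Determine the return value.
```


fib(4)
= fib(3) + fib(2)
= (fib(2) + fib(1)) + fib(2)
Computing bottom-up: fib(0)=0, fib(1)=1, fib(2)=1, fib(3)=2, fib(4)=3
= 3


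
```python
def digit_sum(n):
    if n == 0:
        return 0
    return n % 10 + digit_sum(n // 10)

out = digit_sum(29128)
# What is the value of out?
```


digit_sum(29128)
= 8 + digit_sum(2912)
= 8 + 2 + digit_sum(291)
= 8 + 2 + 1 + digit_sum(29)
= 8 + 2 + 1 + 9 + digit_sum(2)
= 8 + 2 + 1 + 9 + 2 + digit_sum(0)
= 8 + 2 + 1 + 9 + 2 + 0
= 22


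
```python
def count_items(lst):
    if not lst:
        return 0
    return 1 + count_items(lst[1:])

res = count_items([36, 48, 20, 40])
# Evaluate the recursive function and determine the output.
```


count_items([36, 48, 20, 40])
= 1 + count_items([48, 20, 40])
= 1 + 1 + count_items([20, 40])
= 1 + 1 + 1 + count_items([40])
= 1 + 1 + 1 + 1 + count_items([])
= 1 + 1 + 1 + 1 + 0
= 4


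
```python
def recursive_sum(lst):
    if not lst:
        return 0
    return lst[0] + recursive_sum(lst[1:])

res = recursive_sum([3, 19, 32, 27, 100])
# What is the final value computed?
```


recursive_sum([3, 19, 32, 27, 100])
= 3 + recursive_sum([19, 32, 27, 100])
= 3 + 19 + recursive_sum([32, 27, 100])
= 3 + 19 + 32 + recursive_sum([27, 100])
= 3 + 19 + 32 + 27 + recursive_sum([100])
= 3 + 19 + 32 + 27 + 100 + recursive_sum([])
= 3 + 19 + 32 + 27 + 100 + 0
= 181


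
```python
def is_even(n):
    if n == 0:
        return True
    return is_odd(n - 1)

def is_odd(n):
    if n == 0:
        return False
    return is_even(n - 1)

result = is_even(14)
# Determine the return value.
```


is_even(14)
= is_odd(13)
= is_even(12)
= is_odd(11)
= is_even(10)
= is_odd(9)
= is_even(8)
= is_odd(7)
= is_even(6)
= is_odd(5)
= is_even(4)
= is_odd(3)
= is_even(2)
= is_odd(1)
= is_even(0)
n == 0: return True
= True


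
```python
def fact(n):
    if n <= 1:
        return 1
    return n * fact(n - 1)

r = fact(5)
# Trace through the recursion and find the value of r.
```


fact(5)
= 5 * fact(4)
= 5 * 4 * fact(3)
= 5 * 4 * 3 * fact(2)
= 5 * 4 * 3 * 2 * fact(1)
= 5 * 4 * 3 * 2 * 1
= 120


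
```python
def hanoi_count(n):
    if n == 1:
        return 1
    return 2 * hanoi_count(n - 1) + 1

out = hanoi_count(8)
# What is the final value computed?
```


hanoi_count(8)
= 2 * hanoi_count(7) + 1
= 2 * (2 * hanoi_count(6) + 1) + 1
= 2 * (2 * (2 * hanoi_count(5) + 1) + 1) + 1
= 2 * (2 * (2 * (2 * hanoi_count(4) + 1) + 1) + 1) + 1
= 2 * (2 * (2 * (2 * (2 * hanoi_count(3) + 1) + 1) + 1) + 1) + 1
= 2 * (2 * (2 * (2 * (2 * (2 * hanoi_count(2) + 1) + 1) + 1) + 1) + 1) + 1
= 2 * (2 * (2 * (2 * (2 * (2 * (2 * hanoi_count(1) + 1) + 1) + 1) + 1) + 1) + 1) + 1
Now compute bottom-up:
hanoi_count(1) = 1
hanoi_count(2) = 2 * 1 + 1 = 3
hanoi_count(3) = 2 * 3 + 1 = 7
hanoi_count(4) = 2 * 7 + 1 = 15
hanoi_count(5) = 2 * 15 + 1 = 31
hanoi_count(6) = 2 * 31 + 1 = 63
hanoi_count(7) = 2 * 63 + 1 = 127
hanoi_count(8) = 2 * 127 + 1 = 255
= 255


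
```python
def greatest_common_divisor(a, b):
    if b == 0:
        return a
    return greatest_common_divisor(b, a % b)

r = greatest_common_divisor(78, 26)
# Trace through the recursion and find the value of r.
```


greatest_common_divisor(78, 26)
= greatest_common_divisor(26, 78 % 26) = greatest_common_divisor(26, 0)
b == 0, return a = 26


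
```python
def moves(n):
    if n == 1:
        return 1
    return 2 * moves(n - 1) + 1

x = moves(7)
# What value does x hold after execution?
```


moves(7)
= 2 * moves(6) + 1
= 2 * (2 * moves(5) + 1) + 1
= 2 * (2 * (2 * moves(4) + 1) + 1) + 1
= 2 * (2 * (2 * (2 * moves(3) + 1) + 1) + 1) + 1
= 2 * (2 * (2 * (2 * (2 * moves(2) + 1) + 1) + 1) + 1) + 1
= 2 * (2 * (2 * (2 * (2 * (2 * moves(1) + 1) + 1) + 1) + 1) + 1) + 1
Now compute bottom-up:
moves(1) = 1
moves(2) = 2 * 1 + 1 = 3
moves(3) = 2 * 3 + 1 = 7
moves(4) = 2 * 7 + 1 = 15
moves(5) = 2 * 15 + 1 = 31
moves(6) = 2 * 31 + 1 = 63
moves(7) = 2 * 63 + 1 = 127
= 127


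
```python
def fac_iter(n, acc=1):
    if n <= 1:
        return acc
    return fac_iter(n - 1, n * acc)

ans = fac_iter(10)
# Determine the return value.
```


fac_iter(10, 1)
= fac_iter(9, 10 * 1) = fac_iter(9, 10)
= fac_iter(8, 9 * 10) = fac_iter(8, 90)
= fac_iter(7, 8 * 90) = fac_iter(7, 720)
= fac_iter(6, 7 * 720) = fac_iter(6, 5040)
= fac_iter(5, 6 * 5040) = fac_iter(5, 30240)
= fac_iter(4, 5 * 30240) = fac_iter(4, 151200)
= fac_iter(3, 4 * 151200) = fac_iter(3, 604800)
= fac_iter(2, 3 * 604800) = fac_iter(2, 1814400)
= fac_iter(1, 2 * 1814400) = fac_iter(1, 3628800)
n <= 1, return acc = 3628800


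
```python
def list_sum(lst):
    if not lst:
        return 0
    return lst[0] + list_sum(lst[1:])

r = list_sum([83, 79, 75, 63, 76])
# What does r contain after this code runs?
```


list_sum([83, 79, 75, 63, 76])
= 83 + list_sum([79, 75, 63, 76])
= 83 + 79 + list_sum([75, 63, 76])
= 83 + 79 + 75 + list_sum([63, 76])
= 83 + 79 + 75 + 63 + list_sum([76])
= 83 + 79 + 75 + 63 + 76 + list_sum([])
= 83 + 79 + 75 + 63 + 76 + 0
= 376


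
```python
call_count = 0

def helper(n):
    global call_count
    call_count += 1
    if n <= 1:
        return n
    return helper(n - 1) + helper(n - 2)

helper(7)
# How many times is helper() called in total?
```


helper(7) calls helper(6) and helper(5); each non-base call branches into two more.
Let C(k) = total number of calls made by helper(k), including the call to helper(k) itself.
Base cases: C(0) = 1, C(1) = 1
Recurrence: C(k) = 1 + C(k-1) + C(k-2)
  C(2) = 1 + C(1) + C(0) = 1 + 1 + 1 = 3
  C(3) = 1 + C(2) + C(1) = 1 + 3 + 1 = 5
  C(4) = 1 + C(3) + C(2) = 1 + 5 + 3 = 9
  C(5) = 1 + C(4) + C(3) = 1 + 9 + 5 = 15
  C(6) = 1 + C(5) + C(4) = 1 + 15 + 9 = 25
  C(7) = 1 + C(6) + C(5) = 1 + 25 + 15 = 41
Total calls = C(7) = 41


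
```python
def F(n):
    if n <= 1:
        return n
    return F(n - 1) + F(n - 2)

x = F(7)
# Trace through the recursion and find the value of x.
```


F(7)
= F(6) + F(5)
= (F(5) + F(4)) + F(5)
Computing bottom-up: F(0)=0, F(1)=1, F(2)=1, F(3)=2, F(4)=3, F(5)=5, F(6)=8, F(7)=13
= 13


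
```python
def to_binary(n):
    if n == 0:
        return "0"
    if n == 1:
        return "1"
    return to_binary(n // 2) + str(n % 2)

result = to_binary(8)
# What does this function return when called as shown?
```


to_binary(8)
= to_binary(4) + "0"
= to_binary(2) + "0" + "0"
= to_binary(1) + "0" + "0" + "0"
= "1" + "0" + "0" + "0"
= "1000"


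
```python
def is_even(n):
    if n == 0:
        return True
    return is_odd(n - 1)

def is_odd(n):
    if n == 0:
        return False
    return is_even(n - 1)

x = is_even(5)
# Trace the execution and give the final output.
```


is_even(5)
= is_odd(4)
= is_even(3)
= is_odd(2)
= is_even(1)
= is_odd(0)
n == 0: return False
= False


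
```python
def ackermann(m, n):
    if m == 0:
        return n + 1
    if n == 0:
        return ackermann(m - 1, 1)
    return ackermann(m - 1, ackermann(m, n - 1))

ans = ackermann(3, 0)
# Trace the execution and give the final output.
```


ackermann(3, 0)
n == 0: return ackermann(2, 1)
= ackermann(2, 1) = 5
= 5


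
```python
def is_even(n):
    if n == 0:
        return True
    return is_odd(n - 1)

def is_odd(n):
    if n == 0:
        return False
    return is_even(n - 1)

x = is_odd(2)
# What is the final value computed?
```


is_odd(2)
= is_even(1)
= is_odd(0)
n == 0: return False
= False


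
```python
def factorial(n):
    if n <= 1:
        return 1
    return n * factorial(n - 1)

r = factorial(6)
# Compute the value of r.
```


factorial(6)
= 6 * factorial(5)
= 6 * 5 * factorial(4)
= 6 * 5 * 4 * factorial(3)
= 6 * 5 * 4 * 3 * factorial(2)
= 6 * 5 * 4 * 3 * 2 * factorial(1)
= 6 * 5 * 4 * 3 * 2 * 1
= 720


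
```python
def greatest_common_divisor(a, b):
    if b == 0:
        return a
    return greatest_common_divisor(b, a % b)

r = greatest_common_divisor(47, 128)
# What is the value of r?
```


greatest_common_divisor(47, 128)
= greatest_common_divisor(128, 47 % 128) = greatest_common_divisor(128, 47)
= greatest_common_divisor(47, 128 % 47) = greatest_common_divisor(47, 34)
= greatest_common_divisor(34, 47 % 34) = greatest_common_divisor(34, 13)
= greatest_common_divisor(13, 34 % 13) = greatest_common_divisor(13, 8)
= greatest_common_divisor(8, 13 % 8) = greatest_common_divisor(8, 5)
= greatest_common_divisor(5, 8 % 5) = greatest_common_divisor(5, 3)
= greatest_common_divisor(3, 5 % 3) = greatest_common_divisor(3, 2)
= greatest_common_divisor(2, 3 % 2) = greatest_common_divisor(2, 1)
= greatest_common_divisor(1, 2 % 1) = greatest_common_divisor(1, 0)
b == 0, return a = 1


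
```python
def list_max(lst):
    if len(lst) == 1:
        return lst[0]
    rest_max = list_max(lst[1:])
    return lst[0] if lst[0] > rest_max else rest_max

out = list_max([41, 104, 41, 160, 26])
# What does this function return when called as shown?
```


list_max([41, 104, 41, 160, 26])
= compare 41 with list_max([104, 41, 160, 26])
= compare 104 with list_max([41, 160, 26])
= compare 41 with list_max([160, 26])
= compare 160 with list_max([26])
Base: list_max([26]) = 26
compare 160 with 26: max = 160
compare 41 with 160: max = 160
compare 104 with 160: max = 160
compare 41 with 160: max = 160
= 160


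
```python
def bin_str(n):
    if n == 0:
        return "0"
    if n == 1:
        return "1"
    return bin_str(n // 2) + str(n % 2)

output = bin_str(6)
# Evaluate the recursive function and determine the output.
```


bin_str(6)
= bin_str(3) + "0"
= bin_str(1) + "1" + "0"
= "1" + "1" + "0"
= "110"


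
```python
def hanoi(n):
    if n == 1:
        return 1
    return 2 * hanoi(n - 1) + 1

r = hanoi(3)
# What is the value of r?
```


hanoi(3)
= 2 * hanoi(2) + 1
= 2 * (2 * hanoi(1) + 1) + 1
Now compute bottom-up:
hanoi(1) = 1
hanoi(2) = 2 * 1 + 1 = 3
hanoi(3) = 2 * 3 + 1 = 7
= 7


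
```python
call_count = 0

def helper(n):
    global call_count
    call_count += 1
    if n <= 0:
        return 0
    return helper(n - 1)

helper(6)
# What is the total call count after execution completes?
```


helper(6) calls helper(5) calls ... calls helper(0)
Total calls: 6 + 1 (for base case) = 7


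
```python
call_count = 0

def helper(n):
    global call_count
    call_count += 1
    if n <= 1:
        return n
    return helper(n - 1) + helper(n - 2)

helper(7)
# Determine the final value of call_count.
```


helper(7) calls helper(6) and helper(5); each non-base call branches into two more.
Let C(k) = total number of calls made by helper(k), including the call to helper(k) itself.
Base cases: C(0) = 1, C(1) = 1
Recurrence: C(k) = 1 + C(k-1) + C(k-2)
  C(2) = 1 + C(1) + C(0) = 1 + 1 + 1 = 3
  C(3) = 1 + C(2) + C(1) = 1 + 3 + 1 = 5
  C(4) = 1 + C(3) + C(2) = 1 + 5 + 3 = 9
  C(5) = 1 + C(4) + C(3) = 1 + 9 + 5 = 15
  C(6) = 1 + C(5) + C(4) = 1 + 15 + 9 = 25
  C(7) = 1 + C(6) + C(5) = 1 + 25 + 15 = 41
Total calls = C(7) = 41


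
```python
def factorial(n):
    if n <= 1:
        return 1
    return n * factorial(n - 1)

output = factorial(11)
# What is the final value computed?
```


factorial(11)
= 11 * factorial(10)
= 11 * 10 * factorial(9)
= 11 * 10 * 9 * factorial(8)
= 11 * 10 * 9 * 8 * factorial(7)
= 11 * 10 * 9 * 8 * 7 * factorial(6)
= 11 * 10 * 9 * 8 * 7 * 6 * factorial(5)
= 11 * 10 * 9 * 8 * 7 * 6 * 5 * factorial(4)
= 11 * 10 * 9 * 8 * 7 * 6 * 5 * 4 * factorial(3)
= 11 * 10 * 9 * 8 * 7 * 6 * 5 * 4 * 3 * factorial(2)
= 11 * 10 * 9 * 8 * 7 * 6 * 5 * 4 * 3 * 2 * factorial(1)
= 11 * 10 * 9 * 8 * 7 * 6 * 5 * 4 * 3 * 2 * 1
= 39916800


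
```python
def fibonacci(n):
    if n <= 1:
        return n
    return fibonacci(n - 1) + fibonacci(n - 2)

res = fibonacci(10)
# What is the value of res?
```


fibonacci(10)
= fibonacci(9) + fibonacci(8)
= (fibonacci(8) + fibonacci(7)) + fibonacci(8)
Computing bottom-up: fibonacci(0)=0, fibonacci(1)=1, fibonacci(2)=1, fibonacci(3)=2, fibonacci(4)=3, fibonacci(5)=5, fibonacci(6)=8, fibonacci(7)=13, fibonacci(8)=21, fibonacci(9)=34, fibonacci(10)=55
= 55


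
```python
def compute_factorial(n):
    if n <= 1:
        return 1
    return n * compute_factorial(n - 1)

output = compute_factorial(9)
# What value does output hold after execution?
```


compute_factorial(9)
= 9 * compute_factorial(8)
= 9 * 8 * compute_factorial(7)
= 9 * 8 * 7 * compute_factorial(6)
= 9 * 8 * 7 * 6 * compute_factorial(5)
= 9 * 8 * 7 * 6 * 5 * compute_factorial(4)
= 9 * 8 * 7 * 6 * 5 * 4 * compute_factorial(3)
= 9 * 8 * 7 * 6 * 5 * 4 * 3 * compute_factorial(2)
= 9 * 8 * 7 * 6 * 5 * 4 * 3 * 2 * compute_factorial(1)
= 9 * 8 * 7 * 6 * 5 * 4 * 3 * 2 * 1
= 362880


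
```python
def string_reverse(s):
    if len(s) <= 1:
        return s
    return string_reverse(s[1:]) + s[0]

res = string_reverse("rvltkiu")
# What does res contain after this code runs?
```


string_reverse("rvltkiu")
= string_reverse("vltkiu") + "r"
= string_reverse("ltkiu") + "v" + "r"
= string_reverse("tkiu") + "l" + "v" + "r"
= string_reverse("kiu") + "t" + "l" + "v" + "r"
= string_reverse("iu") + "k" + "t" + "l" + "v" + "r"
= string_reverse("u") + "i" + "k" + "t" + "l" + "v" + "r"
= "u" + "i" + "k" + "t" + "l" + "v" + "r"
= "uiktlvr"


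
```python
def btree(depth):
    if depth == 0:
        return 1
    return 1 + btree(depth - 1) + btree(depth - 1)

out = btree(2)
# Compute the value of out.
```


btree(2)
= 1 + btree(1) + btree(1)
= 1 + 2 * btree(1)
btree(k) = 2^(k+1) - 1
btree(0) = 1
btree(1) = 3
btree(2) = 7
btree(2) = 2^3 - 1 = 7


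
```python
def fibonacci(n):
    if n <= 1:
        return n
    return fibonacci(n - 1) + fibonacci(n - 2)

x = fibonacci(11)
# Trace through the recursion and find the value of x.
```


fibonacci(11)
= fibonacci(10) + fibonacci(9)
= (fibonacci(9) + fibonacci(8)) + fibonacci(9)
Computing bottom-up: fibonacci(0)=0, fibonacci(1)=1, fibonacci(2)=1, fibonacci(3)=2, fibonacci(4)=3, fibonacci(5)=5, fibonacci(6)=8, fibonacci(7)=13, fibonacci(8)=21, fibonacci(9)=34, fibonacci(10)=55, fibonacci(11)=89
= 89


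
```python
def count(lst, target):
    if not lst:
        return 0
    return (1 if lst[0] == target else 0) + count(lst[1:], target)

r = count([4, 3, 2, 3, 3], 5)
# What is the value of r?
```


count([4, 3, 2, 3, 3], 5)
lst[0]=4 != 5: 0 + count([3, 2, 3, 3], 5)
lst[0]=3 != 5: 0 + count([2, 3, 3], 5)
lst[0]=2 != 5: 0 + count([3, 3], 5)
lst[0]=3 != 5: 0 + count([3], 5)
lst[0]=3 != 5: 0 + count([], 5)
= 0


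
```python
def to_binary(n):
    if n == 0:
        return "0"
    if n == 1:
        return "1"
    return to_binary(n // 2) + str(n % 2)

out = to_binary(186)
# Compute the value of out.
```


to_binary(186)
= to_binary(93) + "0"
= to_binary(46) + "1" + "0"
= to_binary(23) + "0" + "1" + "0"
= to_binary(11) + "1" + "0" + "1" + "0"
= to_binary(5) + "1" + "1" + "0" + "1" + "0"
= to_binary(2) + "1" + "1" + "1" + "0" + "1" + "0"
= to_binary(1) + "0" + "1" + "1" + "1" + "0" + "1" + "0"
= "1" + "0" + "1" + "1" + "1" + "0" + "1" + "0"
= "10111010"


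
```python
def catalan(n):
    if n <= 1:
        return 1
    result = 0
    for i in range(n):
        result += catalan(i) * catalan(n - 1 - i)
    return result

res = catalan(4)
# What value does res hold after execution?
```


catalan(4)
= sum of catalan(i) * catalan(4-1-i) for i in 0..3
First compute sub-values bottom-up:
  catalan(0) = 1, catalan(1) = 1
  catalan(2) = 1*1 + 1*1 = 2
  catalan(3) = 1*2 + 1*1 + 2*1 = 5
Now catalan(4):
  catalan(0)*catalan(3) = 1*5 = 5
  catalan(1)*catalan(2) = 1*2 = 2
  catalan(2)*catalan(1) = 2*1 = 2
  catalan(3)*catalan(0) = 5*1 = 5
= 5 + 2 + 2 + 5
= 14


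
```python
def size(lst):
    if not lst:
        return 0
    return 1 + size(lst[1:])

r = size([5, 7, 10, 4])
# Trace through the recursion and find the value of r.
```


size([5, 7, 10, 4])
= 1 + size([7, 10, 4])
= 1 + 1 + size([10, 4])
= 1 + 1 + 1 + size([4])
= 1 + 1 + 1 + 1 + size([])
= 1 + 1 + 1 + 1 + 0
= 4


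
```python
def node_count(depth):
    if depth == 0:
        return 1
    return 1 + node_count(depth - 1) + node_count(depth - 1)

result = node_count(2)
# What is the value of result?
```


node_count(2)
= 1 + node_count(1) + node_count(1)
= 1 + 2 * node_count(1)
node_count(k) = 2^(k+1) - 1
node_count(0) = 1
node_count(1) = 3
node_count(2) = 7
node_count(2) = 2^3 - 1 = 7


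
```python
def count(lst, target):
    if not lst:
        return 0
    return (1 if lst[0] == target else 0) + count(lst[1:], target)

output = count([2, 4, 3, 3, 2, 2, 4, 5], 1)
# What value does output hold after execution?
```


count([2, 4, 3, 3, 2, 2, 4, 5], 1)
lst[0]=2 != 1: 0 + count([4, 3, 3, 2, 2, 4, 5], 1)
lst[0]=4 != 1: 0 + count([3, 3, 2, 2, 4, 5], 1)
lst[0]=3 != 1: 0 + count([3, 2, 2, 4, 5], 1)
lst[0]=3 != 1: 0 + count([2, 2, 4, 5], 1)
lst[0]=2 != 1: 0 + count([2, 4, 5], 1)
lst[0]=2 != 1: 0 + count([4, 5], 1)
lst[0]=4 != 1: 0 + count([5], 1)
lst[0]=5 != 1: 0 + count([], 1)
= 0


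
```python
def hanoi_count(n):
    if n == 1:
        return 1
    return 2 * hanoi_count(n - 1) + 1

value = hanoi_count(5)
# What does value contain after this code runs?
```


hanoi_count(5)
= 2 * hanoi_count(4) + 1
= 2 * (2 * hanoi_count(3) + 1) + 1
= 2 * (2 * (2 * hanoi_count(2) + 1) + 1) + 1
= 2 * (2 * (2 * (2 * hanoi_count(1) + 1) + 1) + 1) + 1
Now compute bottom-up:
hanoi_count(1) = 1
hanoi_count(2) = 2 * 1 + 1 = 3
hanoi_count(3) = 2 * 3 + 1 = 7
hanoi_count(4) = 2 * 7 + 1 = 15
hanoi_count(5) = 2 * 15 + 1 = 31
= 31


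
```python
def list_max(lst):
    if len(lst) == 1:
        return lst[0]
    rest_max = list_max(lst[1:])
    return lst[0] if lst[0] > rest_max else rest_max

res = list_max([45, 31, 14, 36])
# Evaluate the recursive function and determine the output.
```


list_max([45, 31, 14, 36])
= compare 45 with list_max([31, 14, 36])
= compare 31 with list_max([14, 36])
= compare 14 with list_max([36])
Base: list_max([36]) = 36
compare 14 with 36: max = 36
compare 31 with 36: max = 36
compare 45 with 36: max = 45
= 45


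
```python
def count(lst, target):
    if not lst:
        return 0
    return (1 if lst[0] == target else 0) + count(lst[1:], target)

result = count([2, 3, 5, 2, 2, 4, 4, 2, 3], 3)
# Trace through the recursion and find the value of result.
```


count([2, 3, 5, 2, 2, 4, 4, 2, 3], 3)
lst[0]=2 != 3: 0 + count([3, 5, 2, 2, 4, 4, 2, 3], 3)
lst[0]=3 == 3: 1 + count([5, 2, 2, 4, 4, 2, 3], 3)
lst[0]=5 != 3: 0 + count([2, 2, 4, 4, 2, 3], 3)
lst[0]=2 != 3: 0 + count([2, 4, 4, 2, 3], 3)
lst[0]=2 != 3: 0 + count([4, 4, 2, 3], 3)
lst[0]=4 != 3: 0 + count([4, 2, 3], 3)
lst[0]=4 != 3: 0 + count([2, 3], 3)
lst[0]=2 != 3: 0 + count([3], 3)
lst[0]=3 == 3: 1 + count([], 3)
= 2


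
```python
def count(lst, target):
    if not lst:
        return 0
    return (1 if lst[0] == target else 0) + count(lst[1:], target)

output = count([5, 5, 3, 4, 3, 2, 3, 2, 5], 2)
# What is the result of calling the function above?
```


count([5, 5, 3, 4, 3, 2, 3, 2, 5], 2)
lst[0]=5 != 2: 0 + count([5, 3, 4, 3, 2, 3, 2, 5], 2)
lst[0]=5 != 2: 0 + count([3, 4, 3, 2, 3, 2, 5], 2)
lst[0]=3 != 2: 0 + count([4, 3, 2, 3, 2, 5], 2)
lst[0]=4 != 2: 0 + count([3, 2, 3, 2, 5], 2)
lst[0]=3 != 2: 0 + count([2, 3, 2, 5], 2)
lst[0]=2 == 2: 1 + count([3, 2, 5], 2)
lst[0]=3 != 2: 0 + count([2, 5], 2)
lst[0]=2 == 2: 1 + count([5], 2)
lst[0]=5 != 2: 0 + count([], 2)
= 2


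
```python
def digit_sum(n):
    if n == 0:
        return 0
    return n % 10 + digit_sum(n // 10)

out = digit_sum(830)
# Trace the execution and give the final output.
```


digit_sum(830)
= 0 + digit_sum(83)
= 0 + 3 + digit_sum(8)
= 0 + 3 + 8 + digit_sum(0)
= 0 + 3 + 8 + 0
= 11


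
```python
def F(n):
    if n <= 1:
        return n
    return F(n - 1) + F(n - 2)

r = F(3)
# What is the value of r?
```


F(3)
= F(2) + F(1)
Computing bottom-up: F(0)=0, F(1)=1, F(2)=1, F(3)=2
= 2


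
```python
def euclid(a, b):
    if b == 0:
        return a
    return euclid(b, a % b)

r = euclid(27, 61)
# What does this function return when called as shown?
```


euclid(27, 61)
= euclid(61, 27 % 61) = euclid(61, 27)
= euclid(27, 61 % 27) = euclid(27, 7)
= euclid(7, 27 % 7) = euclid(7, 6)
= euclid(6, 7 % 6) = euclid(6, 1)
= euclid(1, 6 % 1) = euclid(1, 0)
b == 0, return a = 1


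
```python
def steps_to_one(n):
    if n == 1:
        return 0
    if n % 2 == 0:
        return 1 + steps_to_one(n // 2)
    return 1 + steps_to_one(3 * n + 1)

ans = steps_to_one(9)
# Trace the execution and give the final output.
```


steps_to_one(9)
9 is odd -> 3*9+1 = 28 -> steps_to_one(28)
28 is even -> steps_to_one(14)
14 is even -> steps_to_one(7)
7 is odd -> 3*7+1 = 22 -> steps_to_one(22)
22 is even -> steps_to_one(11)
11 is odd -> 3*11+1 = 34 -> steps_to_one(34)
34 is even -> steps_to_one(17)
17 is odd -> 3*17+1 = 52 -> steps_to_one(52)
52 is even -> steps_to_one(26)
26 is even -> steps_to_one(13)
13 is odd -> 3*13+1 = 40 -> steps_to_one(40)
40 is even -> steps_to_one(20)
20 is even -> steps_to_one(10)
10 is even -> steps_to_one(5)
5 is odd -> 3*5+1 = 16 -> steps_to_one(16)
16 is even -> steps_to_one(8)
8 is even -> steps_to_one(4)
4 is even -> steps_to_one(2)
2 is even -> steps_to_one(1)
Reached 1 after 19 steps
= 19


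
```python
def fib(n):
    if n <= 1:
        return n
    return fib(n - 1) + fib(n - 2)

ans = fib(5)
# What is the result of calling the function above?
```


fib(5)
= fib(4) + fib(3)
= (fib(3) + fib(2)) + fib(3)
Computing bottom-up: fib(0)=0, fib(1)=1, fib(2)=1, fib(3)=2, fib(4)=3, fib(5)=5
= 5


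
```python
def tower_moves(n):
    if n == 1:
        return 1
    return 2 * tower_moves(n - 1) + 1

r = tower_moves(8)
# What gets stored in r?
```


tower_moves(8)
= 2 * tower_moves(7) + 1
= 2 * (2 * tower_moves(6) + 1) + 1
= 2 * (2 * (2 * tower_moves(5) + 1) + 1) + 1
= 2 * (2 * (2 * (2 * tower_moves(4) + 1) + 1) + 1) + 1
= 2 * (2 * (2 * (2 * (2 * tower_moves(3) + 1) + 1) + 1) + 1) + 1
= 2 * (2 * (2 * (2 * (2 * (2 * tower_moves(2) + 1) + 1) + 1) + 1) + 1) + 1
= 2 * (2 * (2 * (2 * (2 * (2 * (2 * tower_moves(1) + 1) + 1) + 1) + 1) + 1) + 1) + 1
Now compute bottom-up:
tower_moves(1) = 1
tower_moves(2) = 2 * 1 + 1 = 3
tower_moves(3) = 2 * 3 + 1 = 7
tower_moves(4) = 2 * 7 + 1 = 15
tower_moves(5) = 2 * 15 + 1 = 31
tower_moves(6) = 2 * 31 + 1 = 63
tower_moves(7) = 2 * 63 + 1 = 127
tower_moves(8) = 2 * 127 + 1 = 255
= 255


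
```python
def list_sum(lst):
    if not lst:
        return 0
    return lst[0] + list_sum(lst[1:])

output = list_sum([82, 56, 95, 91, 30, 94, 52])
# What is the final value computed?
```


list_sum([82, 56, 95, 91, 30, 94, 52])
= 82 + list_sum([56, 95, 91, 30, 94, 52])
= 82 + 56 + list_sum([95, 91, 30, 94, 52])
= 82 + 56 + 95 + list_sum([91, 30, 94, 52])
= 82 + 56 + 95 + 91 + list_sum([30, 94, 52])
= 82 + 56 + 95 + 91 + 30 + list_sum([94, 52])
= 82 + 56 + 95 + 91 + 30 + 94 + list_sum([52])
= 82 + 56 + 95 + 91 + 30 + 94 + 52 + list_sum([])
= 82 + 56 + 95 + 91 + 30 + 94 + 52 + 0
= 500


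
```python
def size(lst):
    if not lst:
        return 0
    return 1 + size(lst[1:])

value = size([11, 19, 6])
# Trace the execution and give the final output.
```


size([11, 19, 6])
= 1 + size([19, 6])
= 1 + 1 + size([6])
= 1 + 1 + 1 + size([])
= 1 + 1 + 1 + 0
= 3


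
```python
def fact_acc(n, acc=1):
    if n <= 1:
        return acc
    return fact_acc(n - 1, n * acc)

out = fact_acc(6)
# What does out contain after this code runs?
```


fact_acc(6, 1)
= fact_acc(5, 6 * 1) = fact_acc(5, 6)
= fact_acc(4, 5 * 6) = fact_acc(4, 30)
= fact_acc(3, 4 * 30) = fact_acc(3, 120)
= fact_acc(2, 3 * 120) = fact_acc(2, 360)
= fact_acc(1, 2 * 360) = fact_acc(1, 720)
n <= 1, return acc = 720


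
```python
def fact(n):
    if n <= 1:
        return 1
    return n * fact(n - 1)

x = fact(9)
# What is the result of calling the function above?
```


fact(9)
= 9 * fact(8)
= 9 * 8 * fact(7)
= 9 * 8 * 7 * fact(6)
= 9 * 8 * 7 * 6 * fact(5)
= 9 * 8 * 7 * 6 * 5 * fact(4)
= 9 * 8 * 7 * 6 * 5 * 4 * fact(3)
= 9 * 8 * 7 * 6 * 5 * 4 * 3 * fact(2)
= 9 * 8 * 7 * 6 * 5 * 4 * 3 * 2 * fact(1)
= 9 * 8 * 7 * 6 * 5 * 4 * 3 * 2 * 1
= 362880


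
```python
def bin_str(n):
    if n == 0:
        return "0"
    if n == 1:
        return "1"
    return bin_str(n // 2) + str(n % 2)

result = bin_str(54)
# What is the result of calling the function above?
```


bin_str(54)
= bin_str(27) + "0"
= bin_str(13) + "1" + "0"
= bin_str(6) + "1" + "1" + "0"
= bin_str(3) + "0" + "1" + "1" + "0"
= bin_str(1) + "1" + "0" + "1" + "1" + "0"
= "1" + "1" + "0" + "1" + "1" + "0"
= "110110"


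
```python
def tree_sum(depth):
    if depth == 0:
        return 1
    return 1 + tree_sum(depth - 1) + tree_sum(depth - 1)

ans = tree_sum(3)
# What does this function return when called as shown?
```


tree_sum(3)
= 1 + tree_sum(2) + tree_sum(2)
= 1 + 2 * tree_sum(2)
tree_sum(k) = 2^(k+1) - 1
tree_sum(0) = 1
tree_sum(1) = 3
tree_sum(2) = 7
tree_sum(3) = 15
tree_sum(3) = 2^4 - 1 = 15
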